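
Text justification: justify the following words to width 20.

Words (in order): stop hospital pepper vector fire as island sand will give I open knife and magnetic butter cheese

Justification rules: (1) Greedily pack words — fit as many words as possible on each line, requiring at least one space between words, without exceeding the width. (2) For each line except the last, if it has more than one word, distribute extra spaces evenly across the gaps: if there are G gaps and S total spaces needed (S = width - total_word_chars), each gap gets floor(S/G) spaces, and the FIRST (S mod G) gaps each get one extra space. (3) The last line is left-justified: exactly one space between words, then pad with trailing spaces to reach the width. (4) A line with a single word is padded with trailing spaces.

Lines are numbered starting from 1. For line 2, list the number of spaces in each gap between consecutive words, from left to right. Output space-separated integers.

Line 1: ['stop', 'hospital', 'pepper'] (min_width=20, slack=0)
Line 2: ['vector', 'fire', 'as'] (min_width=14, slack=6)
Line 3: ['island', 'sand', 'will'] (min_width=16, slack=4)
Line 4: ['give', 'I', 'open', 'knife'] (min_width=17, slack=3)
Line 5: ['and', 'magnetic', 'butter'] (min_width=19, slack=1)
Line 6: ['cheese'] (min_width=6, slack=14)

Answer: 4 4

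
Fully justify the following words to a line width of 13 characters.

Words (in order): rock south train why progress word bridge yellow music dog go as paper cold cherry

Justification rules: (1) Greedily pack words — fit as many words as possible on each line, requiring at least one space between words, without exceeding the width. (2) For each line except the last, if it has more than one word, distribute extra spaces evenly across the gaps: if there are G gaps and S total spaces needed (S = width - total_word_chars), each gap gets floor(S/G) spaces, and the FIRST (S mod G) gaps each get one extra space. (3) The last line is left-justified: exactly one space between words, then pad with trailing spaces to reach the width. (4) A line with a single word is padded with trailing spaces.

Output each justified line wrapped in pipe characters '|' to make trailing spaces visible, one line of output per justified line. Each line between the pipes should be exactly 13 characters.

Answer: |rock    south|
|train     why|
|progress word|
|bridge yellow|
|music  dog go|
|as paper cold|
|cherry       |

Derivation:
Line 1: ['rock', 'south'] (min_width=10, slack=3)
Line 2: ['train', 'why'] (min_width=9, slack=4)
Line 3: ['progress', 'word'] (min_width=13, slack=0)
Line 4: ['bridge', 'yellow'] (min_width=13, slack=0)
Line 5: ['music', 'dog', 'go'] (min_width=12, slack=1)
Line 6: ['as', 'paper', 'cold'] (min_width=13, slack=0)
Line 7: ['cherry'] (min_width=6, slack=7)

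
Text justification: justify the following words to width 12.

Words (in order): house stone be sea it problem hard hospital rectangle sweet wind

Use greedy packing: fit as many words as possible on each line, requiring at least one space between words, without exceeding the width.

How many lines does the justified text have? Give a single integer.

Answer: 6

Derivation:
Line 1: ['house', 'stone'] (min_width=11, slack=1)
Line 2: ['be', 'sea', 'it'] (min_width=9, slack=3)
Line 3: ['problem', 'hard'] (min_width=12, slack=0)
Line 4: ['hospital'] (min_width=8, slack=4)
Line 5: ['rectangle'] (min_width=9, slack=3)
Line 6: ['sweet', 'wind'] (min_width=10, slack=2)
Total lines: 6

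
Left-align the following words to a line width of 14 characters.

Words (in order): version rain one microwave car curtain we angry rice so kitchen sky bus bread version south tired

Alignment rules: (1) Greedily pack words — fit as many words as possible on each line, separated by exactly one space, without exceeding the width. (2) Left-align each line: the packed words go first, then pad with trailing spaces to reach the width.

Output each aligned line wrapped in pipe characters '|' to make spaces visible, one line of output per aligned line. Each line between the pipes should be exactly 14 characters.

Answer: |version rain  |
|one microwave |
|car curtain we|
|angry rice so |
|kitchen sky   |
|bus bread     |
|version south |
|tired         |

Derivation:
Line 1: ['version', 'rain'] (min_width=12, slack=2)
Line 2: ['one', 'microwave'] (min_width=13, slack=1)
Line 3: ['car', 'curtain', 'we'] (min_width=14, slack=0)
Line 4: ['angry', 'rice', 'so'] (min_width=13, slack=1)
Line 5: ['kitchen', 'sky'] (min_width=11, slack=3)
Line 6: ['bus', 'bread'] (min_width=9, slack=5)
Line 7: ['version', 'south'] (min_width=13, slack=1)
Line 8: ['tired'] (min_width=5, slack=9)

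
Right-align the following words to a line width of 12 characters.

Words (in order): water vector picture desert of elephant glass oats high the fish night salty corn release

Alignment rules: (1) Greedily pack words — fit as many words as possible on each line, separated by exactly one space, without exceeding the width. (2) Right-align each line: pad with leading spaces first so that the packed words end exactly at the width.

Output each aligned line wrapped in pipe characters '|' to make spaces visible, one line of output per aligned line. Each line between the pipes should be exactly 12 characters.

Line 1: ['water', 'vector'] (min_width=12, slack=0)
Line 2: ['picture'] (min_width=7, slack=5)
Line 3: ['desert', 'of'] (min_width=9, slack=3)
Line 4: ['elephant'] (min_width=8, slack=4)
Line 5: ['glass', 'oats'] (min_width=10, slack=2)
Line 6: ['high', 'the'] (min_width=8, slack=4)
Line 7: ['fish', 'night'] (min_width=10, slack=2)
Line 8: ['salty', 'corn'] (min_width=10, slack=2)
Line 9: ['release'] (min_width=7, slack=5)

Answer: |water vector|
|     picture|
|   desert of|
|    elephant|
|  glass oats|
|    high the|
|  fish night|
|  salty corn|
|     release|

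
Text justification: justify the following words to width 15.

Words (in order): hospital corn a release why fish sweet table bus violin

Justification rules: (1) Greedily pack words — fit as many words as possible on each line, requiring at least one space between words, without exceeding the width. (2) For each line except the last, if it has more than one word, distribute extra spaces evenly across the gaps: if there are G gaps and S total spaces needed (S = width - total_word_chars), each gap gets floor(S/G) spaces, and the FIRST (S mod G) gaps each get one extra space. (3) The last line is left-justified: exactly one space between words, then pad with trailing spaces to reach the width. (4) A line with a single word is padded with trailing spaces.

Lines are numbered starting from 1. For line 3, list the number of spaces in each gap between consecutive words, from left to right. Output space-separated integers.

Line 1: ['hospital', 'corn', 'a'] (min_width=15, slack=0)
Line 2: ['release', 'why'] (min_width=11, slack=4)
Line 3: ['fish', 'sweet'] (min_width=10, slack=5)
Line 4: ['table', 'bus'] (min_width=9, slack=6)
Line 5: ['violin'] (min_width=6, slack=9)

Answer: 6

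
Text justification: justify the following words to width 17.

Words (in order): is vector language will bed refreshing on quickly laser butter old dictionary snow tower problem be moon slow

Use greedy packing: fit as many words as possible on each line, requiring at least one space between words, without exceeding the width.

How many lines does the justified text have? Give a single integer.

Answer: 8

Derivation:
Line 1: ['is', 'vector'] (min_width=9, slack=8)
Line 2: ['language', 'will', 'bed'] (min_width=17, slack=0)
Line 3: ['refreshing', 'on'] (min_width=13, slack=4)
Line 4: ['quickly', 'laser'] (min_width=13, slack=4)
Line 5: ['butter', 'old'] (min_width=10, slack=7)
Line 6: ['dictionary', 'snow'] (min_width=15, slack=2)
Line 7: ['tower', 'problem', 'be'] (min_width=16, slack=1)
Line 8: ['moon', 'slow'] (min_width=9, slack=8)
Total lines: 8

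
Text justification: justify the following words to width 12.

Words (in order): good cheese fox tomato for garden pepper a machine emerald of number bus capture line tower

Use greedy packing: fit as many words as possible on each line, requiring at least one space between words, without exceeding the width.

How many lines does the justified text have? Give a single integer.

Line 1: ['good', 'cheese'] (min_width=11, slack=1)
Line 2: ['fox', 'tomato'] (min_width=10, slack=2)
Line 3: ['for', 'garden'] (min_width=10, slack=2)
Line 4: ['pepper', 'a'] (min_width=8, slack=4)
Line 5: ['machine'] (min_width=7, slack=5)
Line 6: ['emerald', 'of'] (min_width=10, slack=2)
Line 7: ['number', 'bus'] (min_width=10, slack=2)
Line 8: ['capture', 'line'] (min_width=12, slack=0)
Line 9: ['tower'] (min_width=5, slack=7)
Total lines: 9

Answer: 9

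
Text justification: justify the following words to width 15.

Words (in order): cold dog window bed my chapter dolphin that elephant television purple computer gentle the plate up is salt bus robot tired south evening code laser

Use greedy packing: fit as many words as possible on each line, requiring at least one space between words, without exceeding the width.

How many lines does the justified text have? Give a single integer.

Line 1: ['cold', 'dog', 'window'] (min_width=15, slack=0)
Line 2: ['bed', 'my', 'chapter'] (min_width=14, slack=1)
Line 3: ['dolphin', 'that'] (min_width=12, slack=3)
Line 4: ['elephant'] (min_width=8, slack=7)
Line 5: ['television'] (min_width=10, slack=5)
Line 6: ['purple', 'computer'] (min_width=15, slack=0)
Line 7: ['gentle', 'the'] (min_width=10, slack=5)
Line 8: ['plate', 'up', 'is'] (min_width=11, slack=4)
Line 9: ['salt', 'bus', 'robot'] (min_width=14, slack=1)
Line 10: ['tired', 'south'] (min_width=11, slack=4)
Line 11: ['evening', 'code'] (min_width=12, slack=3)
Line 12: ['laser'] (min_width=5, slack=10)
Total lines: 12

Answer: 12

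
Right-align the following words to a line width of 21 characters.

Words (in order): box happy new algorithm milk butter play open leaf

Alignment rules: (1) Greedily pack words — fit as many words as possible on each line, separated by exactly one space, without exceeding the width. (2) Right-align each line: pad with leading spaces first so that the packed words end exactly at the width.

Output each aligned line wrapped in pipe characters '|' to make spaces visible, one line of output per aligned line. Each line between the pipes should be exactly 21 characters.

Answer: |        box happy new|
|algorithm milk butter|
|       play open leaf|

Derivation:
Line 1: ['box', 'happy', 'new'] (min_width=13, slack=8)
Line 2: ['algorithm', 'milk', 'butter'] (min_width=21, slack=0)
Line 3: ['play', 'open', 'leaf'] (min_width=14, slack=7)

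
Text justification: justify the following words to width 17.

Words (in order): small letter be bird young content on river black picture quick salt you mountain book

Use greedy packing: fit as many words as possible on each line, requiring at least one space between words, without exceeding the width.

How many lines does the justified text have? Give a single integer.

Answer: 6

Derivation:
Line 1: ['small', 'letter', 'be'] (min_width=15, slack=2)
Line 2: ['bird', 'young'] (min_width=10, slack=7)
Line 3: ['content', 'on', 'river'] (min_width=16, slack=1)
Line 4: ['black', 'picture'] (min_width=13, slack=4)
Line 5: ['quick', 'salt', 'you'] (min_width=14, slack=3)
Line 6: ['mountain', 'book'] (min_width=13, slack=4)
Total lines: 6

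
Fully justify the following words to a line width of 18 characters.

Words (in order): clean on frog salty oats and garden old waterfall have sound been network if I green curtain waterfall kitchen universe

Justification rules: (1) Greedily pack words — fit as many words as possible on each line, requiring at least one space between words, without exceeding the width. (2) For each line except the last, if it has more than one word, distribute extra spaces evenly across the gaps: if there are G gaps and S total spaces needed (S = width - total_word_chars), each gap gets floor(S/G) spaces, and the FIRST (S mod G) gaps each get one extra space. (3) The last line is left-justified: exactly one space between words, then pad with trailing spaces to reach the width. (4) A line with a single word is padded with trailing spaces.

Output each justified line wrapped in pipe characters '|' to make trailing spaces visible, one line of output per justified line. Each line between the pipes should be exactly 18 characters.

Line 1: ['clean', 'on', 'frog'] (min_width=13, slack=5)
Line 2: ['salty', 'oats', 'and'] (min_width=14, slack=4)
Line 3: ['garden', 'old'] (min_width=10, slack=8)
Line 4: ['waterfall', 'have'] (min_width=14, slack=4)
Line 5: ['sound', 'been', 'network'] (min_width=18, slack=0)
Line 6: ['if', 'I', 'green', 'curtain'] (min_width=18, slack=0)
Line 7: ['waterfall', 'kitchen'] (min_width=17, slack=1)
Line 8: ['universe'] (min_width=8, slack=10)

Answer: |clean    on   frog|
|salty   oats   and|
|garden         old|
|waterfall     have|
|sound been network|
|if I green curtain|
|waterfall  kitchen|
|universe          |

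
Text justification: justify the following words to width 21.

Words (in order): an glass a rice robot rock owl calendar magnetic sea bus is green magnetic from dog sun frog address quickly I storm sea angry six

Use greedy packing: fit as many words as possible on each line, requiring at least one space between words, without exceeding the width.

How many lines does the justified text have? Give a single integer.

Answer: 7

Derivation:
Line 1: ['an', 'glass', 'a', 'rice', 'robot'] (min_width=21, slack=0)
Line 2: ['rock', 'owl', 'calendar'] (min_width=17, slack=4)
Line 3: ['magnetic', 'sea', 'bus', 'is'] (min_width=19, slack=2)
Line 4: ['green', 'magnetic', 'from'] (min_width=19, slack=2)
Line 5: ['dog', 'sun', 'frog', 'address'] (min_width=20, slack=1)
Line 6: ['quickly', 'I', 'storm', 'sea'] (min_width=19, slack=2)
Line 7: ['angry', 'six'] (min_width=9, slack=12)
Total lines: 7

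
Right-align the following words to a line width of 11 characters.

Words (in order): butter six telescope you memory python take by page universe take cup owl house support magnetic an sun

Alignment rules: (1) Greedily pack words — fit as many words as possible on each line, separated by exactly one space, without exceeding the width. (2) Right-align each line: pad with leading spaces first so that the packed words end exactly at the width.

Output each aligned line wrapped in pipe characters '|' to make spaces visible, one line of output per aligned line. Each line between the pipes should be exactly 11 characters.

Answer: | butter six|
|  telescope|
| you memory|
|python take|
|    by page|
|   universe|
|   take cup|
|  owl house|
|    support|
|magnetic an|
|        sun|

Derivation:
Line 1: ['butter', 'six'] (min_width=10, slack=1)
Line 2: ['telescope'] (min_width=9, slack=2)
Line 3: ['you', 'memory'] (min_width=10, slack=1)
Line 4: ['python', 'take'] (min_width=11, slack=0)
Line 5: ['by', 'page'] (min_width=7, slack=4)
Line 6: ['universe'] (min_width=8, slack=3)
Line 7: ['take', 'cup'] (min_width=8, slack=3)
Line 8: ['owl', 'house'] (min_width=9, slack=2)
Line 9: ['support'] (min_width=7, slack=4)
Line 10: ['magnetic', 'an'] (min_width=11, slack=0)
Line 11: ['sun'] (min_width=3, slack=8)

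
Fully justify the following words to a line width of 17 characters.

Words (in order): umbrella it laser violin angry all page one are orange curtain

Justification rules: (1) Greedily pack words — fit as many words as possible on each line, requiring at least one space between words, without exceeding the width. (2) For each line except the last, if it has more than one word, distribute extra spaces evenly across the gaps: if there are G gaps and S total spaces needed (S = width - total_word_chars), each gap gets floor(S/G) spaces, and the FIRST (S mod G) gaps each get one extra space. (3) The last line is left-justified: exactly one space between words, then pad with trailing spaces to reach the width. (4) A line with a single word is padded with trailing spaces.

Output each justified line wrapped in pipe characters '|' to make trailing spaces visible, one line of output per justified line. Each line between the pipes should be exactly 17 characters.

Line 1: ['umbrella', 'it', 'laser'] (min_width=17, slack=0)
Line 2: ['violin', 'angry', 'all'] (min_width=16, slack=1)
Line 3: ['page', 'one', 'are'] (min_width=12, slack=5)
Line 4: ['orange', 'curtain'] (min_width=14, slack=3)

Answer: |umbrella it laser|
|violin  angry all|
|page    one   are|
|orange curtain   |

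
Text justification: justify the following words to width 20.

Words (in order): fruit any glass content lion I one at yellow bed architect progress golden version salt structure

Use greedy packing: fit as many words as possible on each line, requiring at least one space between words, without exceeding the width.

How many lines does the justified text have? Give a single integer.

Answer: 6

Derivation:
Line 1: ['fruit', 'any', 'glass'] (min_width=15, slack=5)
Line 2: ['content', 'lion', 'I', 'one'] (min_width=18, slack=2)
Line 3: ['at', 'yellow', 'bed'] (min_width=13, slack=7)
Line 4: ['architect', 'progress'] (min_width=18, slack=2)
Line 5: ['golden', 'version', 'salt'] (min_width=19, slack=1)
Line 6: ['structure'] (min_width=9, slack=11)
Total lines: 6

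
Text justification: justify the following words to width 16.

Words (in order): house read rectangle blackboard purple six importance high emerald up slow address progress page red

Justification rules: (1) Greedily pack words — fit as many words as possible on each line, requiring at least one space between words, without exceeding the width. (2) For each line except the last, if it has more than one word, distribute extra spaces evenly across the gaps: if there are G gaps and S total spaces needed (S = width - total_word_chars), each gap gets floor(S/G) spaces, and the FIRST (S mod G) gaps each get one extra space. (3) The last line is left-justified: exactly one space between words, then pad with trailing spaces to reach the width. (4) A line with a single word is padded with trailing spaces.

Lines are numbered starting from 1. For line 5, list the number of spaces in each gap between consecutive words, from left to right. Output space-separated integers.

Answer: 2

Derivation:
Line 1: ['house', 'read'] (min_width=10, slack=6)
Line 2: ['rectangle'] (min_width=9, slack=7)
Line 3: ['blackboard'] (min_width=10, slack=6)
Line 4: ['purple', 'six'] (min_width=10, slack=6)
Line 5: ['importance', 'high'] (min_width=15, slack=1)
Line 6: ['emerald', 'up', 'slow'] (min_width=15, slack=1)
Line 7: ['address', 'progress'] (min_width=16, slack=0)
Line 8: ['page', 'red'] (min_width=8, slack=8)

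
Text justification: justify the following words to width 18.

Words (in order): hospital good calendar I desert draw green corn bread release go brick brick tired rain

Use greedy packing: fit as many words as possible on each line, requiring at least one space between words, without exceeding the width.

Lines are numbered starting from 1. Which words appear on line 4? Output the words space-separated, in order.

Line 1: ['hospital', 'good'] (min_width=13, slack=5)
Line 2: ['calendar', 'I', 'desert'] (min_width=17, slack=1)
Line 3: ['draw', 'green', 'corn'] (min_width=15, slack=3)
Line 4: ['bread', 'release', 'go'] (min_width=16, slack=2)
Line 5: ['brick', 'brick', 'tired'] (min_width=17, slack=1)
Line 6: ['rain'] (min_width=4, slack=14)

Answer: bread release go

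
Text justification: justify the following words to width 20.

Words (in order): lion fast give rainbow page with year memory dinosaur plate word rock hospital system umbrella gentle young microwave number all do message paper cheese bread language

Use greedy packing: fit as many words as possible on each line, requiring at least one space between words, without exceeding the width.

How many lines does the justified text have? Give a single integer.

Line 1: ['lion', 'fast', 'give'] (min_width=14, slack=6)
Line 2: ['rainbow', 'page', 'with'] (min_width=17, slack=3)
Line 3: ['year', 'memory', 'dinosaur'] (min_width=20, slack=0)
Line 4: ['plate', 'word', 'rock'] (min_width=15, slack=5)
Line 5: ['hospital', 'system'] (min_width=15, slack=5)
Line 6: ['umbrella', 'gentle'] (min_width=15, slack=5)
Line 7: ['young', 'microwave'] (min_width=15, slack=5)
Line 8: ['number', 'all', 'do'] (min_width=13, slack=7)
Line 9: ['message', 'paper', 'cheese'] (min_width=20, slack=0)
Line 10: ['bread', 'language'] (min_width=14, slack=6)
Total lines: 10

Answer: 10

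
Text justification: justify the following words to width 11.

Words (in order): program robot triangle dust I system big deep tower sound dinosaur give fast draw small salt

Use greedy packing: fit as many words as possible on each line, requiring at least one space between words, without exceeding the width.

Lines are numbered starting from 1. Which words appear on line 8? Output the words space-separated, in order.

Line 1: ['program'] (min_width=7, slack=4)
Line 2: ['robot'] (min_width=5, slack=6)
Line 3: ['triangle'] (min_width=8, slack=3)
Line 4: ['dust', 'I'] (min_width=6, slack=5)
Line 5: ['system', 'big'] (min_width=10, slack=1)
Line 6: ['deep', 'tower'] (min_width=10, slack=1)
Line 7: ['sound'] (min_width=5, slack=6)
Line 8: ['dinosaur'] (min_width=8, slack=3)
Line 9: ['give', 'fast'] (min_width=9, slack=2)
Line 10: ['draw', 'small'] (min_width=10, slack=1)
Line 11: ['salt'] (min_width=4, slack=7)

Answer: dinosaur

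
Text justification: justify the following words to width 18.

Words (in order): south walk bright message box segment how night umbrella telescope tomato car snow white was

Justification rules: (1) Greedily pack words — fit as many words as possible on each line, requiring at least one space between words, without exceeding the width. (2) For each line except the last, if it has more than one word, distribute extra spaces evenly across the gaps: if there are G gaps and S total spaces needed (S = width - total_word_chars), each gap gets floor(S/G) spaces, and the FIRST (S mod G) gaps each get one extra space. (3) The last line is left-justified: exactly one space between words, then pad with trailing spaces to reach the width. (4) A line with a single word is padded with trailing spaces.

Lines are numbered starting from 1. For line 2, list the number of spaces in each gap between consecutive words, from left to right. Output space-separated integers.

Answer: 8

Derivation:
Line 1: ['south', 'walk', 'bright'] (min_width=17, slack=1)
Line 2: ['message', 'box'] (min_width=11, slack=7)
Line 3: ['segment', 'how', 'night'] (min_width=17, slack=1)
Line 4: ['umbrella', 'telescope'] (min_width=18, slack=0)
Line 5: ['tomato', 'car', 'snow'] (min_width=15, slack=3)
Line 6: ['white', 'was'] (min_width=9, slack=9)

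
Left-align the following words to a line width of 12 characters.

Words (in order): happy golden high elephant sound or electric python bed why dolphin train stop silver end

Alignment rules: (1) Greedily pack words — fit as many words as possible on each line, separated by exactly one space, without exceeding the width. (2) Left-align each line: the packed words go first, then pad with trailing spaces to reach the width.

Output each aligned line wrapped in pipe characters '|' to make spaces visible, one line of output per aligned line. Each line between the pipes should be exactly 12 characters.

Answer: |happy golden|
|high        |
|elephant    |
|sound or    |
|electric    |
|python bed  |
|why dolphin |
|train stop  |
|silver end  |

Derivation:
Line 1: ['happy', 'golden'] (min_width=12, slack=0)
Line 2: ['high'] (min_width=4, slack=8)
Line 3: ['elephant'] (min_width=8, slack=4)
Line 4: ['sound', 'or'] (min_width=8, slack=4)
Line 5: ['electric'] (min_width=8, slack=4)
Line 6: ['python', 'bed'] (min_width=10, slack=2)
Line 7: ['why', 'dolphin'] (min_width=11, slack=1)
Line 8: ['train', 'stop'] (min_width=10, slack=2)
Line 9: ['silver', 'end'] (min_width=10, slack=2)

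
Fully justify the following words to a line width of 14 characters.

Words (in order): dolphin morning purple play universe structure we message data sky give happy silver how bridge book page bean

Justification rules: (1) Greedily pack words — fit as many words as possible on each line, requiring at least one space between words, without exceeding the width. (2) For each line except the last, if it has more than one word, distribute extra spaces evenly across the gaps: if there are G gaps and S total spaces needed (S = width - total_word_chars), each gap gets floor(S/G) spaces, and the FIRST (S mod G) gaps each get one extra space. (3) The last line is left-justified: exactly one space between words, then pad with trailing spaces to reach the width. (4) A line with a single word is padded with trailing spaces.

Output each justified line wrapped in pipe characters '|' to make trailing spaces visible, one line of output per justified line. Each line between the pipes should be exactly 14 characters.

Answer: |dolphin       |
|morning purple|
|play  universe|
|structure   we|
|message   data|
|sky give happy|
|silver     how|
|bridge    book|
|page bean     |

Derivation:
Line 1: ['dolphin'] (min_width=7, slack=7)
Line 2: ['morning', 'purple'] (min_width=14, slack=0)
Line 3: ['play', 'universe'] (min_width=13, slack=1)
Line 4: ['structure', 'we'] (min_width=12, slack=2)
Line 5: ['message', 'data'] (min_width=12, slack=2)
Line 6: ['sky', 'give', 'happy'] (min_width=14, slack=0)
Line 7: ['silver', 'how'] (min_width=10, slack=4)
Line 8: ['bridge', 'book'] (min_width=11, slack=3)
Line 9: ['page', 'bean'] (min_width=9, slack=5)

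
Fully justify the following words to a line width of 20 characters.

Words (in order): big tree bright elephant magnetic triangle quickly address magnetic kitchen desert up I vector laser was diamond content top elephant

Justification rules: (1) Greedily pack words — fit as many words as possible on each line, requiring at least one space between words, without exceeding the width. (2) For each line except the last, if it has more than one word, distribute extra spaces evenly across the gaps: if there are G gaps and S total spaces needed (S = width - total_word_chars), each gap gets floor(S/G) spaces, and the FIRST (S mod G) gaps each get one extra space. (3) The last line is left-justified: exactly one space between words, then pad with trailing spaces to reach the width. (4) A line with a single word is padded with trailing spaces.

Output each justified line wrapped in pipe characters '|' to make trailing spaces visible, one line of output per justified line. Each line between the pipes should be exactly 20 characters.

Line 1: ['big', 'tree', 'bright'] (min_width=15, slack=5)
Line 2: ['elephant', 'magnetic'] (min_width=17, slack=3)
Line 3: ['triangle', 'quickly'] (min_width=16, slack=4)
Line 4: ['address', 'magnetic'] (min_width=16, slack=4)
Line 5: ['kitchen', 'desert', 'up', 'I'] (min_width=19, slack=1)
Line 6: ['vector', 'laser', 'was'] (min_width=16, slack=4)
Line 7: ['diamond', 'content', 'top'] (min_width=19, slack=1)
Line 8: ['elephant'] (min_width=8, slack=12)

Answer: |big    tree   bright|
|elephant    magnetic|
|triangle     quickly|
|address     magnetic|
|kitchen  desert up I|
|vector   laser   was|
|diamond  content top|
|elephant            |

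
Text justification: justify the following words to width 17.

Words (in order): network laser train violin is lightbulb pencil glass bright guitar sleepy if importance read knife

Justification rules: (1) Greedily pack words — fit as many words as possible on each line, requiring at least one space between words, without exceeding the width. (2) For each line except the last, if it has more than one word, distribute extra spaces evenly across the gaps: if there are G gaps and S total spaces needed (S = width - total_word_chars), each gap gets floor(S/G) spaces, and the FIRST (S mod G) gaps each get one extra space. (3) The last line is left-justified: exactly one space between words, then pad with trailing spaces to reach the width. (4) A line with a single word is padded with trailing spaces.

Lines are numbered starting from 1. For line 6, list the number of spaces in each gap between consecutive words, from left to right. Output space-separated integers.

Line 1: ['network', 'laser'] (min_width=13, slack=4)
Line 2: ['train', 'violin', 'is'] (min_width=15, slack=2)
Line 3: ['lightbulb', 'pencil'] (min_width=16, slack=1)
Line 4: ['glass', 'bright'] (min_width=12, slack=5)
Line 5: ['guitar', 'sleepy', 'if'] (min_width=16, slack=1)
Line 6: ['importance', 'read'] (min_width=15, slack=2)
Line 7: ['knife'] (min_width=5, slack=12)

Answer: 3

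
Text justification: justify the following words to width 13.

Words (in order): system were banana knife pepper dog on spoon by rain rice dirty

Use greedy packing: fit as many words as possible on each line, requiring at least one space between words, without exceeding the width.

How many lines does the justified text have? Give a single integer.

Line 1: ['system', 'were'] (min_width=11, slack=2)
Line 2: ['banana', 'knife'] (min_width=12, slack=1)
Line 3: ['pepper', 'dog', 'on'] (min_width=13, slack=0)
Line 4: ['spoon', 'by', 'rain'] (min_width=13, slack=0)
Line 5: ['rice', 'dirty'] (min_width=10, slack=3)
Total lines: 5

Answer: 5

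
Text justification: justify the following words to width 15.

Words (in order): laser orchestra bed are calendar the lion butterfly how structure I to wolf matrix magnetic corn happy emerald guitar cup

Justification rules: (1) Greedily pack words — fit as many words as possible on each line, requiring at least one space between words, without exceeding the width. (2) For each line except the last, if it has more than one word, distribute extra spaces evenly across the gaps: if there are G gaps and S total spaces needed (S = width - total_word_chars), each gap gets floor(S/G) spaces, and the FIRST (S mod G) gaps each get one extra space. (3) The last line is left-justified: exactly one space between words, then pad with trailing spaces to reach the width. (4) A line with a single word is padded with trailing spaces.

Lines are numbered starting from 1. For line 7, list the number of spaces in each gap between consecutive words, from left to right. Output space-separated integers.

Answer: 3

Derivation:
Line 1: ['laser', 'orchestra'] (min_width=15, slack=0)
Line 2: ['bed', 'are'] (min_width=7, slack=8)
Line 3: ['calendar', 'the'] (min_width=12, slack=3)
Line 4: ['lion', 'butterfly'] (min_width=14, slack=1)
Line 5: ['how', 'structure', 'I'] (min_width=15, slack=0)
Line 6: ['to', 'wolf', 'matrix'] (min_width=14, slack=1)
Line 7: ['magnetic', 'corn'] (min_width=13, slack=2)
Line 8: ['happy', 'emerald'] (min_width=13, slack=2)
Line 9: ['guitar', 'cup'] (min_width=10, slack=5)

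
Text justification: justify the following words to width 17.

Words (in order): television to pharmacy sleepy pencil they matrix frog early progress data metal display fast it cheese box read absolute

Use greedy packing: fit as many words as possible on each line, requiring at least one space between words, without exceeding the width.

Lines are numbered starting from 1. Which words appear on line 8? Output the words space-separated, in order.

Answer: box read absolute

Derivation:
Line 1: ['television', 'to'] (min_width=13, slack=4)
Line 2: ['pharmacy', 'sleepy'] (min_width=15, slack=2)
Line 3: ['pencil', 'they'] (min_width=11, slack=6)
Line 4: ['matrix', 'frog', 'early'] (min_width=17, slack=0)
Line 5: ['progress', 'data'] (min_width=13, slack=4)
Line 6: ['metal', 'display'] (min_width=13, slack=4)
Line 7: ['fast', 'it', 'cheese'] (min_width=14, slack=3)
Line 8: ['box', 'read', 'absolute'] (min_width=17, slack=0)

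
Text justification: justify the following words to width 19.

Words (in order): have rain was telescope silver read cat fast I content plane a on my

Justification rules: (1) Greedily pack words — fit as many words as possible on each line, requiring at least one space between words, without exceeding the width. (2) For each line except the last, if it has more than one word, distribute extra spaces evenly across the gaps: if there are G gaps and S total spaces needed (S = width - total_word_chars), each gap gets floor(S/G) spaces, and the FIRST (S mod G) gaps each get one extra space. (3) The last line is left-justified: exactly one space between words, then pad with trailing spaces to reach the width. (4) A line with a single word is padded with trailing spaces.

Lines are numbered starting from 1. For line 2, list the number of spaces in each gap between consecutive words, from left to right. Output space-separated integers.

Answer: 4

Derivation:
Line 1: ['have', 'rain', 'was'] (min_width=13, slack=6)
Line 2: ['telescope', 'silver'] (min_width=16, slack=3)
Line 3: ['read', 'cat', 'fast', 'I'] (min_width=15, slack=4)
Line 4: ['content', 'plane', 'a', 'on'] (min_width=18, slack=1)
Line 5: ['my'] (min_width=2, slack=17)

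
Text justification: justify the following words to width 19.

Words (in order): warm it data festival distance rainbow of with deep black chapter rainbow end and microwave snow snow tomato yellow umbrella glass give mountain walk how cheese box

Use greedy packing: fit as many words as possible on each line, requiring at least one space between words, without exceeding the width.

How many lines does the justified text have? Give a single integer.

Line 1: ['warm', 'it', 'data'] (min_width=12, slack=7)
Line 2: ['festival', 'distance'] (min_width=17, slack=2)
Line 3: ['rainbow', 'of', 'with'] (min_width=15, slack=4)
Line 4: ['deep', 'black', 'chapter'] (min_width=18, slack=1)
Line 5: ['rainbow', 'end', 'and'] (min_width=15, slack=4)
Line 6: ['microwave', 'snow', 'snow'] (min_width=19, slack=0)
Line 7: ['tomato', 'yellow'] (min_width=13, slack=6)
Line 8: ['umbrella', 'glass', 'give'] (min_width=19, slack=0)
Line 9: ['mountain', 'walk', 'how'] (min_width=17, slack=2)
Line 10: ['cheese', 'box'] (min_width=10, slack=9)
Total lines: 10

Answer: 10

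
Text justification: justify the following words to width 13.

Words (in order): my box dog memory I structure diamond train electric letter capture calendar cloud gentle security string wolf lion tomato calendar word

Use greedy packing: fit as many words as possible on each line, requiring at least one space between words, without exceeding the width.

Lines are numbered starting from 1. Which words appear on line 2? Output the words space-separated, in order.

Line 1: ['my', 'box', 'dog'] (min_width=10, slack=3)
Line 2: ['memory', 'I'] (min_width=8, slack=5)
Line 3: ['structure'] (min_width=9, slack=4)
Line 4: ['diamond', 'train'] (min_width=13, slack=0)
Line 5: ['electric'] (min_width=8, slack=5)
Line 6: ['letter'] (min_width=6, slack=7)
Line 7: ['capture'] (min_width=7, slack=6)
Line 8: ['calendar'] (min_width=8, slack=5)
Line 9: ['cloud', 'gentle'] (min_width=12, slack=1)
Line 10: ['security'] (min_width=8, slack=5)
Line 11: ['string', 'wolf'] (min_width=11, slack=2)
Line 12: ['lion', 'tomato'] (min_width=11, slack=2)
Line 13: ['calendar', 'word'] (min_width=13, slack=0)

Answer: memory I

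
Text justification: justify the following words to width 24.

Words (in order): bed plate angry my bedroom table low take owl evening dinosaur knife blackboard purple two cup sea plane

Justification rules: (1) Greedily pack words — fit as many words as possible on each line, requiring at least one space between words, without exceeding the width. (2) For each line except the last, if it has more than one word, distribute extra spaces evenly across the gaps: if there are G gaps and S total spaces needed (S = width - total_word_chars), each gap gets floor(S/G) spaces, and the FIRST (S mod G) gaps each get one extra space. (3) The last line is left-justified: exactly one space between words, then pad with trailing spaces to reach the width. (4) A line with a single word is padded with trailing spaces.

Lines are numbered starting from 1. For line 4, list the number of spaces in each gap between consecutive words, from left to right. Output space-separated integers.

Answer: 2 1

Derivation:
Line 1: ['bed', 'plate', 'angry', 'my'] (min_width=18, slack=6)
Line 2: ['bedroom', 'table', 'low', 'take'] (min_width=22, slack=2)
Line 3: ['owl', 'evening', 'dinosaur'] (min_width=20, slack=4)
Line 4: ['knife', 'blackboard', 'purple'] (min_width=23, slack=1)
Line 5: ['two', 'cup', 'sea', 'plane'] (min_width=17, slack=7)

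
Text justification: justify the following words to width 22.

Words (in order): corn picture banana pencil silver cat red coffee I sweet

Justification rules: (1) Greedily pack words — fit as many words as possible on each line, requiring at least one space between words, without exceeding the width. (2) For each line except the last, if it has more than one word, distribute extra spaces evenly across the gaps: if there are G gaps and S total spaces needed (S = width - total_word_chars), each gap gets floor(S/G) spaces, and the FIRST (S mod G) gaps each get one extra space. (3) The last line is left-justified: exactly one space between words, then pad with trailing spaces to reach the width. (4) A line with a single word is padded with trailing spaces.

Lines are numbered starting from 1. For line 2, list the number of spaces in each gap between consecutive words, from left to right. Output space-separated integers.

Line 1: ['corn', 'picture', 'banana'] (min_width=19, slack=3)
Line 2: ['pencil', 'silver', 'cat', 'red'] (min_width=21, slack=1)
Line 3: ['coffee', 'I', 'sweet'] (min_width=14, slack=8)

Answer: 2 1 1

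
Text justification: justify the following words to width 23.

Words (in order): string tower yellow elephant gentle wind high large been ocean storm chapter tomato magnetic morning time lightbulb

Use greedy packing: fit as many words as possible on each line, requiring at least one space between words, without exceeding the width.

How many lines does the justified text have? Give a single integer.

Line 1: ['string', 'tower', 'yellow'] (min_width=19, slack=4)
Line 2: ['elephant', 'gentle', 'wind'] (min_width=20, slack=3)
Line 3: ['high', 'large', 'been', 'ocean'] (min_width=21, slack=2)
Line 4: ['storm', 'chapter', 'tomato'] (min_width=20, slack=3)
Line 5: ['magnetic', 'morning', 'time'] (min_width=21, slack=2)
Line 6: ['lightbulb'] (min_width=9, slack=14)
Total lines: 6

Answer: 6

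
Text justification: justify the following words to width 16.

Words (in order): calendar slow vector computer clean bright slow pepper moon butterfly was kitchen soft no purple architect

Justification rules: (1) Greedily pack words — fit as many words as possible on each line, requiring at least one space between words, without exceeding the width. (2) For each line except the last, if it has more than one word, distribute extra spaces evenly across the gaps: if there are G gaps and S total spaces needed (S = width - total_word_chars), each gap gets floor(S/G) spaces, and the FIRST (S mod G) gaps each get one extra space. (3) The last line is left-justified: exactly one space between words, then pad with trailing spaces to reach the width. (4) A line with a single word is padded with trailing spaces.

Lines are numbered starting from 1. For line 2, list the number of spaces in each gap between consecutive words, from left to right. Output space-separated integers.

Answer: 2

Derivation:
Line 1: ['calendar', 'slow'] (min_width=13, slack=3)
Line 2: ['vector', 'computer'] (min_width=15, slack=1)
Line 3: ['clean', 'bright'] (min_width=12, slack=4)
Line 4: ['slow', 'pepper', 'moon'] (min_width=16, slack=0)
Line 5: ['butterfly', 'was'] (min_width=13, slack=3)
Line 6: ['kitchen', 'soft', 'no'] (min_width=15, slack=1)
Line 7: ['purple', 'architect'] (min_width=16, slack=0)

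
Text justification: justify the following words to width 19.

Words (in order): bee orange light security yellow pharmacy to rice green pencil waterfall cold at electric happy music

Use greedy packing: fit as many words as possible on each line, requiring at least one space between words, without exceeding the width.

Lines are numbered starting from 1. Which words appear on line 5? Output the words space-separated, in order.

Answer: waterfall cold at

Derivation:
Line 1: ['bee', 'orange', 'light'] (min_width=16, slack=3)
Line 2: ['security', 'yellow'] (min_width=15, slack=4)
Line 3: ['pharmacy', 'to', 'rice'] (min_width=16, slack=3)
Line 4: ['green', 'pencil'] (min_width=12, slack=7)
Line 5: ['waterfall', 'cold', 'at'] (min_width=17, slack=2)
Line 6: ['electric', 'happy'] (min_width=14, slack=5)
Line 7: ['music'] (min_width=5, slack=14)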